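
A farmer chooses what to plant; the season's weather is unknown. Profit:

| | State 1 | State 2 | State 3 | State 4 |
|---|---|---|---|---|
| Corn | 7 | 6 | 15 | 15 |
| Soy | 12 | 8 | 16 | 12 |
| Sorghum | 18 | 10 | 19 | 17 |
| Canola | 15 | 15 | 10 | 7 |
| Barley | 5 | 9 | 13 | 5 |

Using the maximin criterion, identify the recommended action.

Sorghum

Row minima: Corn=6, Soy=8, Sorghum=10, Canola=7, Barley=5
Best worst-case = 10 → Sorghum.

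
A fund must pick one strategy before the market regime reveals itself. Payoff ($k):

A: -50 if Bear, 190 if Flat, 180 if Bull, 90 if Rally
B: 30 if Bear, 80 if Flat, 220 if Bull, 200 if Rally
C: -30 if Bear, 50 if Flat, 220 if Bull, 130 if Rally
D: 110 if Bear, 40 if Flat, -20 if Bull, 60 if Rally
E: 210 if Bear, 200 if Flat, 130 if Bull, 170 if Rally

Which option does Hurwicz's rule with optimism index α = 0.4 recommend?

E

A: 0.4·190 + 0.6·(-50) = 46
B: 0.4·220 + 0.6·30 = 106
C: 0.4·220 + 0.6·(-30) = 70
D: 0.4·110 + 0.6·(-20) = 32
E: 0.4·210 + 0.6·130 = 162
Highest Hurwicz score = 162 → E.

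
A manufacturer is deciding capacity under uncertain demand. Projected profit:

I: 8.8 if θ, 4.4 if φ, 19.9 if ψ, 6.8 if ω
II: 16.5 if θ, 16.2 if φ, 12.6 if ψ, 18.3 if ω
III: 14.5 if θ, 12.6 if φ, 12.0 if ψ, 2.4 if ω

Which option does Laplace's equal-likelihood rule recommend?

Row averages: I=9.975, II=15.9, III=10.375
Highest average = 15.9 → II.

II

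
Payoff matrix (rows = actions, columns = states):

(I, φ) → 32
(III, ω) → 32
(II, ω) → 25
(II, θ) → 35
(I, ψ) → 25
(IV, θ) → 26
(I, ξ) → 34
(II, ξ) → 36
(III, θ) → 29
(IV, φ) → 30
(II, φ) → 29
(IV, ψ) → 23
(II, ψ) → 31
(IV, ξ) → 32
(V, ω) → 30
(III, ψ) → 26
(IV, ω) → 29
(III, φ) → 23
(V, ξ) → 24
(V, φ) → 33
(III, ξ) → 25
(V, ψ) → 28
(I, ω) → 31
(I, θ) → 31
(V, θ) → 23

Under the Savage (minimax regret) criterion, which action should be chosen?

Column bests: θ=35, φ=33, ψ=31, ω=32, ξ=36.
I regrets: 4, 1, 6, 1, 2 → max 6
II regrets: 0, 4, 0, 7, 0 → max 7
III regrets: 6, 10, 5, 0, 11 → max 11
IV regrets: 9, 3, 8, 3, 4 → max 9
V regrets: 12, 0, 3, 2, 12 → max 12
Smallest max regret = 6 → I.

I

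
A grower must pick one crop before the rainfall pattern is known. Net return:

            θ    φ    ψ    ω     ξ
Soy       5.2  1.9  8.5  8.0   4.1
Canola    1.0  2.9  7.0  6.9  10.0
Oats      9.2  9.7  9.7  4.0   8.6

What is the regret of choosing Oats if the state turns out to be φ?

0.0

Best payoff under φ is 9.7.
Regret = 9.7 − 9.7 = 0.0.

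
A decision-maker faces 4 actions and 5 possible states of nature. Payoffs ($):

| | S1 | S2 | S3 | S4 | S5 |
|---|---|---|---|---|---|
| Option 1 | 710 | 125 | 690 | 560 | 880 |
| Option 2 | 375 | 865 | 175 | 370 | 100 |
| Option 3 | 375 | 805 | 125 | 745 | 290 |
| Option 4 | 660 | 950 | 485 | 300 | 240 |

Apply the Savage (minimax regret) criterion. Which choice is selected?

Option 3

Column bests: S1=710, S2=950, S3=690, S4=745, S5=880.
Option 1 regrets: 0, 825, 0, 185, 0 → max 825
Option 2 regrets: 335, 85, 515, 375, 780 → max 780
Option 3 regrets: 335, 145, 565, 0, 590 → max 590
Option 4 regrets: 50, 0, 205, 445, 640 → max 640
Smallest max regret = 590 → Option 3.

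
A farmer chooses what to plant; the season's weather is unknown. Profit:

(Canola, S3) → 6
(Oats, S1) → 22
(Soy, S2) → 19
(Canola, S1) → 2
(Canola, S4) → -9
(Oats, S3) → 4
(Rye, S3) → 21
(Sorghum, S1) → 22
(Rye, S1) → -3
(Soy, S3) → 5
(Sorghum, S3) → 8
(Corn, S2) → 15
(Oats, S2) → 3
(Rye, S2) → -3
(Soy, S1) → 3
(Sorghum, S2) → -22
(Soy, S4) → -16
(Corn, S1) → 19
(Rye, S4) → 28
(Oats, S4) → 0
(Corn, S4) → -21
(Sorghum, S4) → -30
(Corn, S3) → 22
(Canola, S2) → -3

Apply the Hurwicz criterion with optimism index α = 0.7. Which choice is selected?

Rye: 0.7·28 + 0.3·(-3) = 18.7
Canola: 0.7·6 + 0.3·(-9) = 1.5
Corn: 0.7·22 + 0.3·(-21) = 9.1
Sorghum: 0.7·22 + 0.3·(-30) = 6.4
Soy: 0.7·19 + 0.3·(-16) = 8.5
Oats: 0.7·22 + 0.3·0 = 15.4
Highest Hurwicz score = 18.7 → Rye.

Rye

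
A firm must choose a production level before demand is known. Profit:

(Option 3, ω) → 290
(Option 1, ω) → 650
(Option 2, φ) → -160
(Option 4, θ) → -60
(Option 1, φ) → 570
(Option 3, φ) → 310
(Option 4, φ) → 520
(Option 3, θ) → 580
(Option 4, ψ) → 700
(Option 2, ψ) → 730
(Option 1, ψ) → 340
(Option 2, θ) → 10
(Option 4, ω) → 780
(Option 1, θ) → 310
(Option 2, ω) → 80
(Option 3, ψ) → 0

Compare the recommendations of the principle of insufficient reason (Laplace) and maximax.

Row averages: Option 1=467.5, Option 2=165, Option 3=295, Option 4=485
Highest average = 485 → Option 4.
Row maxima: Option 1=650, Option 2=730, Option 3=580, Option 4=780
Best best-case = 780 → Option 4.

laplace → Option 4; maximax → Option 4 (agree)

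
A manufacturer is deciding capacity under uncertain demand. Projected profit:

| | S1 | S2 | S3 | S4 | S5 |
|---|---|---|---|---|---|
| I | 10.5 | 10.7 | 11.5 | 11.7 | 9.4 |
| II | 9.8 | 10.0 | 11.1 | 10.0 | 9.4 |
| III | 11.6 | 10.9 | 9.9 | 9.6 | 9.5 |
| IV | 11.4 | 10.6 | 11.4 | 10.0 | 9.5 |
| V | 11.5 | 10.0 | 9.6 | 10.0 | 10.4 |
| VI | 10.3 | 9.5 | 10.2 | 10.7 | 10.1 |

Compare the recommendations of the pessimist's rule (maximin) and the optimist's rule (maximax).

Row minima: I=9.4, II=9.4, III=9.5, IV=9.5, V=9.6, VI=9.5
Best worst-case = 9.6 → V.
Row maxima: I=11.7, II=11.1, III=11.6, IV=11.4, V=11.5, VI=10.7
Best best-case = 11.7 → I.

maximin → V; maximax → I (disagree)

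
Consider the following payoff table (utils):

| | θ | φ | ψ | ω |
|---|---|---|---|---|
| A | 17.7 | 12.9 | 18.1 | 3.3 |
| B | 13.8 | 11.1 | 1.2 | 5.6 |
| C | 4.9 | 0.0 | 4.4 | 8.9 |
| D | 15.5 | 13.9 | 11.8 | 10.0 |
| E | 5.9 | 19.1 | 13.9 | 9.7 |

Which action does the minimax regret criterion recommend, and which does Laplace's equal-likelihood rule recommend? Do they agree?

Column bests: θ=17.7, φ=19.1, ψ=18.1, ω=10.0.
A regrets: 0.0, 6.2, 0.0, 6.7 → max 6.7
B regrets: 3.9, 8.0, 16.9, 4.4 → max 16.9
C regrets: 12.8, 19.1, 13.7, 1.1 → max 19.1
D regrets: 2.2, 5.2, 6.3, 0.0 → max 6.3
E regrets: 11.8, 0.0, 4.2, 0.3 → max 11.8
Smallest max regret = 6.3 → D.
Row averages: A=13, B=7.925, C=4.55, D=12.8, E=12.15
Highest average = 13 → A.

minimax regret → D; laplace → A (disagree)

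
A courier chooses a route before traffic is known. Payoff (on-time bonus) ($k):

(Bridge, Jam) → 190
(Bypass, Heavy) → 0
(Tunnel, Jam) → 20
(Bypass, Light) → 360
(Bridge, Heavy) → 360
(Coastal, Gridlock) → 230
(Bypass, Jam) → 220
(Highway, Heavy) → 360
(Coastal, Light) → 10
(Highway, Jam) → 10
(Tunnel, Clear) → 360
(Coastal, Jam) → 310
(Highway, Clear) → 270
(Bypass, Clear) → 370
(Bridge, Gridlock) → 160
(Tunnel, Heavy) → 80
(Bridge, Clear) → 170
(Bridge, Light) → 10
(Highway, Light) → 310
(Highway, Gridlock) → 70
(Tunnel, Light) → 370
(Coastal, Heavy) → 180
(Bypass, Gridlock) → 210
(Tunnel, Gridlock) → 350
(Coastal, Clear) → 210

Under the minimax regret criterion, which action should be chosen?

Tunnel

Column bests: Clear=370, Light=370, Heavy=360, Jam=310, Gridlock=350.
Bypass regrets: 0, 10, 360, 90, 140 → max 360
Bridge regrets: 200, 360, 0, 120, 190 → max 360
Highway regrets: 100, 60, 0, 300, 280 → max 300
Tunnel regrets: 10, 0, 280, 290, 0 → max 290
Coastal regrets: 160, 360, 180, 0, 120 → max 360
Smallest max regret = 290 → Tunnel.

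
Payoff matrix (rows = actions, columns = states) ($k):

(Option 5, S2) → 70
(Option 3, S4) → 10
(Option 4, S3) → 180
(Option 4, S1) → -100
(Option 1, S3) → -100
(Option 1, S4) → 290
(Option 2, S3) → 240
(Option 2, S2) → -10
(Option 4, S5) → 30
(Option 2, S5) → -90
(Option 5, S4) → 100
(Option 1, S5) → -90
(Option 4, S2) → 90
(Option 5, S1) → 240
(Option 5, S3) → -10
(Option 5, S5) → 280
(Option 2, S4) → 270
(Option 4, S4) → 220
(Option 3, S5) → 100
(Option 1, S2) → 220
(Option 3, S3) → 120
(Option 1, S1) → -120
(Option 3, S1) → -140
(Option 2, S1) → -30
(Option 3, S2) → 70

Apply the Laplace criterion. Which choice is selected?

Row averages: Option 1=40, Option 2=76, Option 3=32, Option 4=84, Option 5=136
Highest average = 136 → Option 5.

Option 5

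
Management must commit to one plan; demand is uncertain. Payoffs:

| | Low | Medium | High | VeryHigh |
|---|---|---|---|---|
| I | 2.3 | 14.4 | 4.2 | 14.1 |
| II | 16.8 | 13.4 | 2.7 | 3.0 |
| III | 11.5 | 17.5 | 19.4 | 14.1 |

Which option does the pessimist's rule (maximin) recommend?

Row minima: I=2.3, II=2.7, III=11.5
Best worst-case = 11.5 → III.

III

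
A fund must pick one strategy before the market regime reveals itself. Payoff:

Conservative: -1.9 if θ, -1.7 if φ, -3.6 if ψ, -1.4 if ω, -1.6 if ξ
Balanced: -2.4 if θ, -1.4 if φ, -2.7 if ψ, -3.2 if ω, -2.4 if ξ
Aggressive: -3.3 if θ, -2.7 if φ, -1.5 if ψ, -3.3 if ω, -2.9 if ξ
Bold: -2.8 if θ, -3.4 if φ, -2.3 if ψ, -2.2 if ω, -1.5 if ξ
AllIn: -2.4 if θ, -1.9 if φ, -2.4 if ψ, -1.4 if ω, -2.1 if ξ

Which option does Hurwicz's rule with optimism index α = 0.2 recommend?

Conservative: 0.2·(-1.4) + 0.8·(-3.6) = -3.16
Balanced: 0.2·(-1.4) + 0.8·(-3.2) = -2.84
Aggressive: 0.2·(-1.5) + 0.8·(-3.3) = -2.94
Bold: 0.2·(-1.5) + 0.8·(-3.4) = -3.02
AllIn: 0.2·(-1.4) + 0.8·(-2.4) = -2.2
Highest Hurwicz score = -2.2 → AllIn.

AllIn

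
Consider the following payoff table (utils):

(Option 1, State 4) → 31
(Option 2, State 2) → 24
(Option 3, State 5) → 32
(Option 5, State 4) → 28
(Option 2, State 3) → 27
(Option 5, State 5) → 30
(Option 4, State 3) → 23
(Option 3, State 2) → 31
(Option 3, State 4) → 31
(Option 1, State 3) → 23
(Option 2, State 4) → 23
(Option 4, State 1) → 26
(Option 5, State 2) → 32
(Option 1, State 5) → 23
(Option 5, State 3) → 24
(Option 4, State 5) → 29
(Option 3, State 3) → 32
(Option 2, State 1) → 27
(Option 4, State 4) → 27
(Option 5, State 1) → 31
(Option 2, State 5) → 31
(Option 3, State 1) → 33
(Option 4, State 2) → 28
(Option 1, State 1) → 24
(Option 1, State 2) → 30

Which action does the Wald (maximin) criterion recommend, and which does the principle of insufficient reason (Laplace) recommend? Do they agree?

maximin → Option 3; laplace → Option 3 (agree)

Row minima: Option 1=23, Option 2=23, Option 3=31, Option 4=23, Option 5=24
Best worst-case = 31 → Option 3.
Row averages: Option 1=26.2, Option 2=26.4, Option 3=31.8, Option 4=26.6, Option 5=29
Highest average = 31.8 → Option 3.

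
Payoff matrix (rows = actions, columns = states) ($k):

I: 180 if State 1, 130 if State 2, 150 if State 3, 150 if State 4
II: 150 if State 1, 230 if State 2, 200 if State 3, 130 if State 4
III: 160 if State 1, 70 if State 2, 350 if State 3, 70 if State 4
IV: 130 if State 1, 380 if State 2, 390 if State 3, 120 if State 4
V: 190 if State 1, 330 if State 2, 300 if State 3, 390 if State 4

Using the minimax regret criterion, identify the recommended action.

V

Column bests: State 1=190, State 2=380, State 3=390, State 4=390.
I regrets: 10, 250, 240, 240 → max 250
II regrets: 40, 150, 190, 260 → max 260
III regrets: 30, 310, 40, 320 → max 320
IV regrets: 60, 0, 0, 270 → max 270
V regrets: 0, 50, 90, 0 → max 90
Smallest max regret = 90 → V.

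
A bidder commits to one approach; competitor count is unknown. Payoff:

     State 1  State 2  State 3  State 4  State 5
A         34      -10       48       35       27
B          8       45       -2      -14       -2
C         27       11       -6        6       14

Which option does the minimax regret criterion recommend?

B

Column bests: State 1=34, State 2=45, State 3=48, State 4=35, State 5=27.
A regrets: 0, 55, 0, 0, 0 → max 55
B regrets: 26, 0, 50, 49, 29 → max 50
C regrets: 7, 34, 54, 29, 13 → max 54
Smallest max regret = 50 → B.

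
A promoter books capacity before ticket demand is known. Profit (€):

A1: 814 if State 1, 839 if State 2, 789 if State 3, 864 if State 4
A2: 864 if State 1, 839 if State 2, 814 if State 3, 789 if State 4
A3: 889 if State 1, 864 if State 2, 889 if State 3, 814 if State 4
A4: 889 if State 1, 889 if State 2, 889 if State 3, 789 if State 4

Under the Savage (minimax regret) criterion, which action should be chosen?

A3

Column bests: State 1=889, State 2=889, State 3=889, State 4=864.
A1 regrets: 75, 50, 100, 0 → max 100
A2 regrets: 25, 50, 75, 75 → max 75
A3 regrets: 0, 25, 0, 50 → max 50
A4 regrets: 0, 0, 0, 75 → max 75
Smallest max regret = 50 → A3.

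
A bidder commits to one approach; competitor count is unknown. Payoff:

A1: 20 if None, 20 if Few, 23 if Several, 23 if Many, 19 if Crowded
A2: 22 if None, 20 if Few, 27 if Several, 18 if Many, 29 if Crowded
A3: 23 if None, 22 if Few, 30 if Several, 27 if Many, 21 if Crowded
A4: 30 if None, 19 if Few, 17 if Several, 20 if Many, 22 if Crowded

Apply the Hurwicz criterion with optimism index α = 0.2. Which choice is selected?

A1: 0.2·23 + 0.8·19 = 19.8
A2: 0.2·29 + 0.8·18 = 20.2
A3: 0.2·30 + 0.8·21 = 22.8
A4: 0.2·30 + 0.8·17 = 19.6
Highest Hurwicz score = 22.8 → A3.

A3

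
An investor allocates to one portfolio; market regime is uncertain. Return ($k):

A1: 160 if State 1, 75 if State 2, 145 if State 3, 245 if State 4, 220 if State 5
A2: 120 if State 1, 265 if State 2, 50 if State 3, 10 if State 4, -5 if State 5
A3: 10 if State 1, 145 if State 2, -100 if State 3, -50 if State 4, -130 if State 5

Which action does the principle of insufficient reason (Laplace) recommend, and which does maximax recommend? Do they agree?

Row averages: A1=169, A2=88, A3=-25
Highest average = 169 → A1.
Row maxima: A1=245, A2=265, A3=145
Best best-case = 265 → A2.

laplace → A1; maximax → A2 (disagree)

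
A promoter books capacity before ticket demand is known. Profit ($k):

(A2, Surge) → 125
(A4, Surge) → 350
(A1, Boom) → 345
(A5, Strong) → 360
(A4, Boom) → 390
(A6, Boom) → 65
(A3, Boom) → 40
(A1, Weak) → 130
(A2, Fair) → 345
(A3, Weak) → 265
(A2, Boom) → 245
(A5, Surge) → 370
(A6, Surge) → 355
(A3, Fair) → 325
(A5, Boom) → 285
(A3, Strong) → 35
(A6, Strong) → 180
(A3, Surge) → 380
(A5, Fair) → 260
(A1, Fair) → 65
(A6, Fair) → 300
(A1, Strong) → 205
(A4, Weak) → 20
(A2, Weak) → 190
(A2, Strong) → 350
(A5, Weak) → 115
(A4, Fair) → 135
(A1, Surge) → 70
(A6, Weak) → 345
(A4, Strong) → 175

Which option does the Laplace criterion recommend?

Row averages: A1=163, A2=251, A3=209, A4=214, A5=278, A6=249
Highest average = 278 → A5.

A5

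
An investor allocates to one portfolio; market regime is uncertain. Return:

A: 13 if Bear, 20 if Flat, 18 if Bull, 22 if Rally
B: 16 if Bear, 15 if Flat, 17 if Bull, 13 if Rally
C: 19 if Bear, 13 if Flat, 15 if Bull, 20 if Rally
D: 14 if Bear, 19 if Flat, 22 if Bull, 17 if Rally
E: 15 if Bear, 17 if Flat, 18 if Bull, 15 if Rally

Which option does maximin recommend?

E

Row minima: A=13, B=13, C=13, D=14, E=15
Best worst-case = 15 → E.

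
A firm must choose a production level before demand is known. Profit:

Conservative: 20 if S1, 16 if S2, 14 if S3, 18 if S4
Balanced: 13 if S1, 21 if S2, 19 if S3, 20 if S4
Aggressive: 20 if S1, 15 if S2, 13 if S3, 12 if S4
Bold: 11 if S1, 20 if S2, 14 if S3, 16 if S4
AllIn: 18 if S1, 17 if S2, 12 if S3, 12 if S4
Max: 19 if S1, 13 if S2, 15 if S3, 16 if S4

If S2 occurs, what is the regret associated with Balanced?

0

Best payoff under S2 is 21.
Regret = 21 − 21 = 0.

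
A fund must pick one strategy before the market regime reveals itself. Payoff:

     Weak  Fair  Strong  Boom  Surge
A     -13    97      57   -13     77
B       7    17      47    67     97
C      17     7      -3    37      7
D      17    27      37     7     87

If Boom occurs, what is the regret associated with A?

Best payoff under Boom is 67.
Regret = 67 − (-13) = 80.

80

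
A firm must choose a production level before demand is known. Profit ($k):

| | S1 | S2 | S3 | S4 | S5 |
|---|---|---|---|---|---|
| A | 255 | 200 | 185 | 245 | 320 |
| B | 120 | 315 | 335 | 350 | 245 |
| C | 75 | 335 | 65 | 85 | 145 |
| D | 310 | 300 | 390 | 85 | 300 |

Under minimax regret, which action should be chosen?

Column bests: S1=310, S2=335, S3=390, S4=350, S5=320.
A regrets: 55, 135, 205, 105, 0 → max 205
B regrets: 190, 20, 55, 0, 75 → max 190
C regrets: 235, 0, 325, 265, 175 → max 325
D regrets: 0, 35, 0, 265, 20 → max 265
Smallest max regret = 190 → B.

B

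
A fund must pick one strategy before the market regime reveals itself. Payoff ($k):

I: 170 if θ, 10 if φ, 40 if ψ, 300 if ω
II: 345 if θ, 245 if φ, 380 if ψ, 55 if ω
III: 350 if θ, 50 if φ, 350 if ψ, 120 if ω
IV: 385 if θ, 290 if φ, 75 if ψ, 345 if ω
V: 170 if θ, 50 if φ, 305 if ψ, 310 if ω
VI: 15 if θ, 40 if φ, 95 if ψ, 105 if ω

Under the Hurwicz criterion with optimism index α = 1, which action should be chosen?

I: 1·300 + 0·10 = 300
II: 1·380 + 0·55 = 380
III: 1·350 + 0·50 = 350
IV: 1·385 + 0·75 = 385
V: 1·310 + 0·50 = 310
VI: 1·105 + 0·15 = 105
Highest Hurwicz score = 385 → IV.

IV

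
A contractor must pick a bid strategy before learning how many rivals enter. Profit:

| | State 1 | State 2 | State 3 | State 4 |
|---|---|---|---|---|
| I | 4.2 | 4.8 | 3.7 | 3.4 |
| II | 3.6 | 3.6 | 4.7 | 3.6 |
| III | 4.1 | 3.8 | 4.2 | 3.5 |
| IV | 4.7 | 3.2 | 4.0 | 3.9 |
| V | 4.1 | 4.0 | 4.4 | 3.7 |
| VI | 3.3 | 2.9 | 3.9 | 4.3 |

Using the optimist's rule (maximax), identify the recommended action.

Row maxima: I=4.8, II=4.7, III=4.2, IV=4.7, V=4.4, VI=4.3
Best best-case = 4.8 → I.

I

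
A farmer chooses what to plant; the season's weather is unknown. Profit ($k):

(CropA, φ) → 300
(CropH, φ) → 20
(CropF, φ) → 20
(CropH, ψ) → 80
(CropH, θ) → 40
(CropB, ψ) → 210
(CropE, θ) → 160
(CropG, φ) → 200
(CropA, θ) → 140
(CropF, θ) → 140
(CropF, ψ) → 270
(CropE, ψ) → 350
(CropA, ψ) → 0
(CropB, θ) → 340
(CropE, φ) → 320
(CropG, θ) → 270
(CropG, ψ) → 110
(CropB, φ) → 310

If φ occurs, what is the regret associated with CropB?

10

Best payoff under φ is 320.
Regret = 320 − 310 = 10.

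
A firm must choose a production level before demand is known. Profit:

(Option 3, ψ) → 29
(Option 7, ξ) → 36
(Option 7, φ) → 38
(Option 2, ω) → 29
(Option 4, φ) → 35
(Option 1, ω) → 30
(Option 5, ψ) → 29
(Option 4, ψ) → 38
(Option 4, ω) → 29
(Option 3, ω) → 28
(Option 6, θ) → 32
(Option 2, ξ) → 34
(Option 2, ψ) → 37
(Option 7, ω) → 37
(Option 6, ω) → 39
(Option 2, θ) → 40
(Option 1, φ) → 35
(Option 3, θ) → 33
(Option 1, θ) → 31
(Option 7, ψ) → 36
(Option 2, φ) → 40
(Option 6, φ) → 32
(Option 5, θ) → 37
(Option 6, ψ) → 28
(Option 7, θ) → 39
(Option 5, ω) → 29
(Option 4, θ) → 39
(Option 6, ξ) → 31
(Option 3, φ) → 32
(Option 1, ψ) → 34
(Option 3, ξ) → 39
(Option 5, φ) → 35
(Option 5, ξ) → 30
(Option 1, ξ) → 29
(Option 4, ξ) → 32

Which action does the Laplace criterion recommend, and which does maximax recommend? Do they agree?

laplace → Option 7; maximax → Option 2 (disagree)

Row averages: Option 1=31.8, Option 2=36, Option 3=32.2, Option 4=34.6, Option 5=32, Option 6=32.4, Option 7=37.2
Highest average = 37.2 → Option 7.
Row maxima: Option 1=35, Option 2=40, Option 3=39, Option 4=39, Option 5=37, Option 6=39, Option 7=39
Best best-case = 40 → Option 2.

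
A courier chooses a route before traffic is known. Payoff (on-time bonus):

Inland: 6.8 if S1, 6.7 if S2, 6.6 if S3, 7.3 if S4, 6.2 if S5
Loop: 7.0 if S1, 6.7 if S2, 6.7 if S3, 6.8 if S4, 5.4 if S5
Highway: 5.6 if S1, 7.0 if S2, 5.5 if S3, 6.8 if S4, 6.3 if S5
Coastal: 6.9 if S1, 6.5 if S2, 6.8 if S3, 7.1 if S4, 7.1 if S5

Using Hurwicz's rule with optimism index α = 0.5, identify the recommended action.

Inland: 0.5·7.3 + 0.5·6.2 = 6.75
Loop: 0.5·7.0 + 0.5·5.4 = 6.2
Highway: 0.5·7.0 + 0.5·5.5 = 6.25
Coastal: 0.5·7.1 + 0.5·6.5 = 6.8
Highest Hurwicz score = 6.8 → Coastal.

Coastal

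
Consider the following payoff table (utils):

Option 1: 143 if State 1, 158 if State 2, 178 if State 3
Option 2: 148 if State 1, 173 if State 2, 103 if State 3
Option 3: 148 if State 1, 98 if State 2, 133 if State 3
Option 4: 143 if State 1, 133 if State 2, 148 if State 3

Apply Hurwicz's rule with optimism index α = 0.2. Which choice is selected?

Option 1: 0.2·178 + 0.8·143 = 150
Option 2: 0.2·173 + 0.8·103 = 117
Option 3: 0.2·148 + 0.8·98 = 108
Option 4: 0.2·148 + 0.8·133 = 136
Highest Hurwicz score = 150 → Option 1.

Option 1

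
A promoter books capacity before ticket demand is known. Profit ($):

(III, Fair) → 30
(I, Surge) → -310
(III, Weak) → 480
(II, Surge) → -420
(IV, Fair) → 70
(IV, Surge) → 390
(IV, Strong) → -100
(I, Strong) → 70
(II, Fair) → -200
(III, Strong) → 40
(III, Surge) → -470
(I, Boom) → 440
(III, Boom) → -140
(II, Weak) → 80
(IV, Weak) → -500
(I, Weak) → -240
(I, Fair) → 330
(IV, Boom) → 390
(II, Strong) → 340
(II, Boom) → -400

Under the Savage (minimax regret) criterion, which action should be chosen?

Column bests: Weak=480, Fair=330, Strong=340, Boom=440, Surge=390.
I regrets: 720, 0, 270, 0, 700 → max 720
II regrets: 400, 530, 0, 840, 810 → max 840
III regrets: 0, 300, 300, 580, 860 → max 860
IV regrets: 980, 260, 440, 50, 0 → max 980
Smallest max regret = 720 → I.

I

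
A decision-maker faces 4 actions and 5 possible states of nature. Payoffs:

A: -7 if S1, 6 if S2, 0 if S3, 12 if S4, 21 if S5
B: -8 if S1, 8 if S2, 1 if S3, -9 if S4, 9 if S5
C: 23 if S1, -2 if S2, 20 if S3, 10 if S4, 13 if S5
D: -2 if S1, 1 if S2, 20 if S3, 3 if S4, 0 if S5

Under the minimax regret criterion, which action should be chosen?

C

Column bests: S1=23, S2=8, S3=20, S4=12, S5=21.
A regrets: 30, 2, 20, 0, 0 → max 30
B regrets: 31, 0, 19, 21, 12 → max 31
C regrets: 0, 10, 0, 2, 8 → max 10
D regrets: 25, 7, 0, 9, 21 → max 25
Smallest max regret = 10 → C.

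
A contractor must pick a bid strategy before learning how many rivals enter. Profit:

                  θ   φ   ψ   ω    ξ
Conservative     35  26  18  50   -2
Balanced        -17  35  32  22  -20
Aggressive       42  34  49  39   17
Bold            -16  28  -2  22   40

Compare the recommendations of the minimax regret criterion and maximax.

Column bests: θ=42, φ=35, ψ=49, ω=50, ξ=40.
Conservative regrets: 7, 9, 31, 0, 42 → max 42
Balanced regrets: 59, 0, 17, 28, 60 → max 60
Aggressive regrets: 0, 1, 0, 11, 23 → max 23
Bold regrets: 58, 7, 51, 28, 0 → max 58
Smallest max regret = 23 → Aggressive.
Row maxima: Conservative=50, Balanced=35, Aggressive=49, Bold=40
Best best-case = 50 → Conservative.

minimax regret → Aggressive; maximax → Conservative (disagree)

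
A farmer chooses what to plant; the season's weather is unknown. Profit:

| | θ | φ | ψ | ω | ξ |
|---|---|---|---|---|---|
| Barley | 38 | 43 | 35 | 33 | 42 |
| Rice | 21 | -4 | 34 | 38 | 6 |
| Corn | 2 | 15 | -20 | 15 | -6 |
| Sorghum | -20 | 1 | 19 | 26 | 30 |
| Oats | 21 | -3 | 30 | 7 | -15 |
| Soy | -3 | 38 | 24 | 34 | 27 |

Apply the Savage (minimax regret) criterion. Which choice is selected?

Barley

Column bests: θ=38, φ=43, ψ=35, ω=38, ξ=42.
Barley regrets: 0, 0, 0, 5, 0 → max 5
Rice regrets: 17, 47, 1, 0, 36 → max 47
Corn regrets: 36, 28, 55, 23, 48 → max 55
Sorghum regrets: 58, 42, 16, 12, 12 → max 58
Oats regrets: 17, 46, 5, 31, 57 → max 57
Soy regrets: 41, 5, 11, 4, 15 → max 41
Smallest max regret = 5 → Barley.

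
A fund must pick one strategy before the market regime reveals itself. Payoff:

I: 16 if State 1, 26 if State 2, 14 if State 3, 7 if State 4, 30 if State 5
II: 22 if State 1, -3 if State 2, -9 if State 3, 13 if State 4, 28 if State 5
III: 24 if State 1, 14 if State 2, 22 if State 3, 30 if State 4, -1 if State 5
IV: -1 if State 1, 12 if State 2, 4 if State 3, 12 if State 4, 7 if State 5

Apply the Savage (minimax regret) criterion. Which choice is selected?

Column bests: State 1=24, State 2=26, State 3=22, State 4=30, State 5=30.
I regrets: 8, 0, 8, 23, 0 → max 23
II regrets: 2, 29, 31, 17, 2 → max 31
III regrets: 0, 12, 0, 0, 31 → max 31
IV regrets: 25, 14, 18, 18, 23 → max 25
Smallest max regret = 23 → I.

I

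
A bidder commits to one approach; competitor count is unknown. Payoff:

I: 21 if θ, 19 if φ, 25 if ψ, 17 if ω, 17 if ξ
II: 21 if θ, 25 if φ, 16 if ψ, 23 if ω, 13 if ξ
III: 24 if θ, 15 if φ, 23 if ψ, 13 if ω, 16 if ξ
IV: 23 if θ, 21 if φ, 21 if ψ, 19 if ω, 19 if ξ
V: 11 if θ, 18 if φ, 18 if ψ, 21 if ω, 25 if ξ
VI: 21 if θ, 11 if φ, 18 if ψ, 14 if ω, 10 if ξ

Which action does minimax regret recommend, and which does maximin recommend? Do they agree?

minimax regret → IV; maximin → IV (agree)

Column bests: θ=24, φ=25, ψ=25, ω=23, ξ=25.
I regrets: 3, 6, 0, 6, 8 → max 8
II regrets: 3, 0, 9, 0, 12 → max 12
III regrets: 0, 10, 2, 10, 9 → max 10
IV regrets: 1, 4, 4, 4, 6 → max 6
V regrets: 13, 7, 7, 2, 0 → max 13
VI regrets: 3, 14, 7, 9, 15 → max 15
Smallest max regret = 6 → IV.
Row minima: I=17, II=13, III=13, IV=19, V=11, VI=10
Best worst-case = 19 → IV.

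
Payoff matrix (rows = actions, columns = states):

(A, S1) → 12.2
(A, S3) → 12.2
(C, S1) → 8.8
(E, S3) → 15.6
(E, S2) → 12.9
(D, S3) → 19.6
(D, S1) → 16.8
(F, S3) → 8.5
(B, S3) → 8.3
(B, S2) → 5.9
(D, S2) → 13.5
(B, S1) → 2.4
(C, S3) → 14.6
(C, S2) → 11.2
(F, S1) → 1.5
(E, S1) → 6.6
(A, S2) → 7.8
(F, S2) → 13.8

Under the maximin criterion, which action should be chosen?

D

Row minima: A=7.8, B=2.4, C=8.8, D=13.5, E=6.6, F=1.5
Best worst-case = 13.5 → D.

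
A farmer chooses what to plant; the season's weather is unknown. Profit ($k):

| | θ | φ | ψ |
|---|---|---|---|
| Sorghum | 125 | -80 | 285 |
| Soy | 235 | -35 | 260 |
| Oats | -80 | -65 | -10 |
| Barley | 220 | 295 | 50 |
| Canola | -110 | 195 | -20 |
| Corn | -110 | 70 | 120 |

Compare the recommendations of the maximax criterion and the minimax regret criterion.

maximax → Barley; minimax regret → Barley (agree)

Row maxima: Sorghum=285, Soy=260, Oats=-10, Barley=295, Canola=195, Corn=120
Best best-case = 295 → Barley.
Column bests: θ=235, φ=295, ψ=285.
Sorghum regrets: 110, 375, 0 → max 375
Soy regrets: 0, 330, 25 → max 330
Oats regrets: 315, 360, 295 → max 360
Barley regrets: 15, 0, 235 → max 235
Canola regrets: 345, 100, 305 → max 345
Corn regrets: 345, 225, 165 → max 345
Smallest max regret = 235 → Barley.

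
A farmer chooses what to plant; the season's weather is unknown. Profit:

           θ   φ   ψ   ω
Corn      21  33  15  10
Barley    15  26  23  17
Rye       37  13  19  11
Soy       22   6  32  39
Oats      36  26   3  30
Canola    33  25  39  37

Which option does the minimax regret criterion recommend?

Column bests: θ=37, φ=33, ψ=39, ω=39.
Corn regrets: 16, 0, 24, 29 → max 29
Barley regrets: 22, 7, 16, 22 → max 22
Rye regrets: 0, 20, 20, 28 → max 28
Soy regrets: 15, 27, 7, 0 → max 27
Oats regrets: 1, 7, 36, 9 → max 36
Canola regrets: 4, 8, 0, 2 → max 8
Smallest max regret = 8 → Canola.

Canola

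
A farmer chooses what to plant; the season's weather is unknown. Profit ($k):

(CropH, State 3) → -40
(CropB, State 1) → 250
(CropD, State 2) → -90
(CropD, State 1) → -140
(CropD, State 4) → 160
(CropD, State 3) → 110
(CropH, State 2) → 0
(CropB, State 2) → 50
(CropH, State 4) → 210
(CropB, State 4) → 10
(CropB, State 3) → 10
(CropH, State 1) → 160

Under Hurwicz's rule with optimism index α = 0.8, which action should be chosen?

CropB

CropH: 0.8·210 + 0.2·(-40) = 160
CropD: 0.8·160 + 0.2·(-140) = 100
CropB: 0.8·250 + 0.2·10 = 202
Highest Hurwicz score = 202 → CropB.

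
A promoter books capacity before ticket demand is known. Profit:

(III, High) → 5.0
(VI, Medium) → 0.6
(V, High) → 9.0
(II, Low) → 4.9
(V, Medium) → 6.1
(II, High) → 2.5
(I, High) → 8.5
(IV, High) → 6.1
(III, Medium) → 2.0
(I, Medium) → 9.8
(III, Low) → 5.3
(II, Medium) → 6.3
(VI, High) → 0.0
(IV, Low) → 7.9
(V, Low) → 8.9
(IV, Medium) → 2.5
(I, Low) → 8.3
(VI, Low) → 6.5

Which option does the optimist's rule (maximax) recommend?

I

Row maxima: I=9.8, II=6.3, III=5.3, IV=7.9, V=9.0, VI=6.5
Best best-case = 9.8 → I.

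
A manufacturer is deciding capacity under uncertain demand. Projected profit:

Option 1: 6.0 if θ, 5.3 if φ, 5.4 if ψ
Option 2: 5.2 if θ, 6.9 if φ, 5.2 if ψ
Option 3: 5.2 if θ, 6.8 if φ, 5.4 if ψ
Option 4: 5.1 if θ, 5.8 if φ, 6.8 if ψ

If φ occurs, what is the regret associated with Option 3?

0.1

Best payoff under φ is 6.9.
Regret = 6.9 − 6.8 = 0.1.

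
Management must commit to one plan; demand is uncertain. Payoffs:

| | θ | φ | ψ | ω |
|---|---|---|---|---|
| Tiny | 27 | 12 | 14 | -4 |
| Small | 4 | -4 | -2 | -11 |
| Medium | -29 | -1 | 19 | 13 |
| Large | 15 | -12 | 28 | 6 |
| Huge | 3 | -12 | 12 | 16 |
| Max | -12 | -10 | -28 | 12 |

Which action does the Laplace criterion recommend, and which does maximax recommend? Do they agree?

Row averages: Tiny=12.25, Small=-3.25, Medium=0.5, Large=9.25, Huge=4.75, Max=-9.5
Highest average = 12.25 → Tiny.
Row maxima: Tiny=27, Small=4, Medium=19, Large=28, Huge=16, Max=12
Best best-case = 28 → Large.

laplace → Tiny; maximax → Large (disagree)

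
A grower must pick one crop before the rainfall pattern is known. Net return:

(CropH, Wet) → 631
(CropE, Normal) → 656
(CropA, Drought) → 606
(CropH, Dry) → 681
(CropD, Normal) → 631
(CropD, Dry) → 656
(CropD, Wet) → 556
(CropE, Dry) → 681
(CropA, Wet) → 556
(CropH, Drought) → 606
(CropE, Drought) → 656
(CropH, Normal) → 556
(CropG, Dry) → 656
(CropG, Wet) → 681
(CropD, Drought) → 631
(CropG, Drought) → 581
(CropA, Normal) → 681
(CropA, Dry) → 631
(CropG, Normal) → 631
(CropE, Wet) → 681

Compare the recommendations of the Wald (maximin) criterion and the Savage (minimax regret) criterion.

maximin → CropE; minimax regret → CropE (agree)

Row minima: CropH=556, CropE=656, CropD=556, CropA=556, CropG=581
Best worst-case = 656 → CropE.
Column bests: Drought=656, Dry=681, Normal=681, Wet=681.
CropH regrets: 50, 0, 125, 50 → max 125
CropE regrets: 0, 0, 25, 0 → max 25
CropD regrets: 25, 25, 50, 125 → max 125
CropA regrets: 50, 50, 0, 125 → max 125
CropG regrets: 75, 25, 50, 0 → max 75
Smallest max regret = 25 → CropE.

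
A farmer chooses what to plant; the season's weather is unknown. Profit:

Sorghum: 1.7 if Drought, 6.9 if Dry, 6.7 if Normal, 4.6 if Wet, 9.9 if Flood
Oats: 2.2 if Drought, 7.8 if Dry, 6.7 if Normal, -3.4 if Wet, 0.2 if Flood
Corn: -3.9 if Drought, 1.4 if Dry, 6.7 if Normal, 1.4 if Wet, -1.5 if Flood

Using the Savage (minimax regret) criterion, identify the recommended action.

Column bests: Drought=2.2, Dry=7.8, Normal=6.7, Wet=4.6, Flood=9.9.
Sorghum regrets: 0.5, 0.9, 0.0, 0.0, 0.0 → max 0.9
Oats regrets: 0.0, 0.0, 0.0, 8.0, 9.7 → max 9.7
Corn regrets: 6.1, 6.4, 0.0, 3.2, 11.4 → max 11.4
Smallest max regret = 0.9 → Sorghum.

Sorghum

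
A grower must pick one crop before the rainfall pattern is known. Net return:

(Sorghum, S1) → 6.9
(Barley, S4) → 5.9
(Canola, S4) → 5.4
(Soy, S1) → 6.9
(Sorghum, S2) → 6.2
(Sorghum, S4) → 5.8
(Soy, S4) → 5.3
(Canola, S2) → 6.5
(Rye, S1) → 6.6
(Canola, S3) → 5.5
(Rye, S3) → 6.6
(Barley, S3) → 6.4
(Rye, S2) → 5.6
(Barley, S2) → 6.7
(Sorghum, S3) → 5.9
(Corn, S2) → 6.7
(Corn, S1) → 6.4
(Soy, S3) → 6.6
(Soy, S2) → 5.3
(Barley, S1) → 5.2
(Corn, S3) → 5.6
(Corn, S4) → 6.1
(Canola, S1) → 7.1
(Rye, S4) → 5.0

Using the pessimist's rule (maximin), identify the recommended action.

Row minima: Corn=5.6, Barley=5.2, Sorghum=5.8, Rye=5.0, Canola=5.4, Soy=5.3
Best worst-case = 5.8 → Sorghum.

Sorghum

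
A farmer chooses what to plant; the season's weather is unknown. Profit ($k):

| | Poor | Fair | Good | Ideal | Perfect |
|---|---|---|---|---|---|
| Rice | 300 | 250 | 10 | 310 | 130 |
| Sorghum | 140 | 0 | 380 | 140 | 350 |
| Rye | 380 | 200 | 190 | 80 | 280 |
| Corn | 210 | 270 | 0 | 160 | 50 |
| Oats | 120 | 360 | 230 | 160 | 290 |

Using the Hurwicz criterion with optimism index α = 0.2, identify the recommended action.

Oats

Rice: 0.2·310 + 0.8·10 = 70
Sorghum: 0.2·380 + 0.8·0 = 76
Rye: 0.2·380 + 0.8·80 = 140
Corn: 0.2·270 + 0.8·0 = 54
Oats: 0.2·360 + 0.8·120 = 168
Highest Hurwicz score = 168 → Oats.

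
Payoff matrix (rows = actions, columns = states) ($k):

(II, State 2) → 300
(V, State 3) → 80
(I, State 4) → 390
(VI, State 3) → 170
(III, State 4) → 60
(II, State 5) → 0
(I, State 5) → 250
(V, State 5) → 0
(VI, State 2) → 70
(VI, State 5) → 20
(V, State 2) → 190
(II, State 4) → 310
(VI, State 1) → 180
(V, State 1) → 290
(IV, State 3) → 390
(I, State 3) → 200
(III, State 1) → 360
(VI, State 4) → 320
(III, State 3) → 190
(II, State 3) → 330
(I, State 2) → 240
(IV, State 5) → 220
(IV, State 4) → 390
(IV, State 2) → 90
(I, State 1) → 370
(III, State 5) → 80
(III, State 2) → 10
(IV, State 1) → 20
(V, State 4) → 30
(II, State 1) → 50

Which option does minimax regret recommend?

I

Column bests: State 1=370, State 2=300, State 3=390, State 4=390, State 5=250.
I regrets: 0, 60, 190, 0, 0 → max 190
II regrets: 320, 0, 60, 80, 250 → max 320
III regrets: 10, 290, 200, 330, 170 → max 330
IV regrets: 350, 210, 0, 0, 30 → max 350
V regrets: 80, 110, 310, 360, 250 → max 360
VI regrets: 190, 230, 220, 70, 230 → max 230
Smallest max regret = 190 → I.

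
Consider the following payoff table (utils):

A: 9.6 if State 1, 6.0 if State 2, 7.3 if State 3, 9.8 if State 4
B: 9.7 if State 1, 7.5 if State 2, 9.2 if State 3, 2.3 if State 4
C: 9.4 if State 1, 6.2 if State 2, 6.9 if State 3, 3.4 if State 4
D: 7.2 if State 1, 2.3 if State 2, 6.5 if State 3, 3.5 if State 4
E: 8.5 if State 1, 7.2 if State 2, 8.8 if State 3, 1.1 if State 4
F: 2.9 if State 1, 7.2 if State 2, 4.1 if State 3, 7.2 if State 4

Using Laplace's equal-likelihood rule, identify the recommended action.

A

Row averages: A=8.175, B=7.175, C=6.475, D=4.875, E=6.4, F=5.35
Highest average = 8.175 → A.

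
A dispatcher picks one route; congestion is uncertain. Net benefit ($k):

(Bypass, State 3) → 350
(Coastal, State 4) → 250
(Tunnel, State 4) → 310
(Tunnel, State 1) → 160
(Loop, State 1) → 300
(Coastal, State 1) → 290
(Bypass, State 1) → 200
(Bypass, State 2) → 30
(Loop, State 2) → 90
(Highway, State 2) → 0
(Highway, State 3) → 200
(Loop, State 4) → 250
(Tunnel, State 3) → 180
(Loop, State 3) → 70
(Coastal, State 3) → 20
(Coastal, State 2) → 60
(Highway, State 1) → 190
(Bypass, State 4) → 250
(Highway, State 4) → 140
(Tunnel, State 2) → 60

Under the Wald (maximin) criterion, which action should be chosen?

Row minima: Highway=0, Tunnel=60, Loop=70, Bypass=30, Coastal=20
Best worst-case = 70 → Loop.

Loop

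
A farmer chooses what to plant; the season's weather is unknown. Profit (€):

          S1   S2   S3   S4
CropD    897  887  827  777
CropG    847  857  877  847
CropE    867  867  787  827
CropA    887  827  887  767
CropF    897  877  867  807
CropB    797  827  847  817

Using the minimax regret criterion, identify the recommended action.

Column bests: S1=897, S2=887, S3=887, S4=847.
CropD regrets: 0, 0, 60, 70 → max 70
CropG regrets: 50, 30, 10, 0 → max 50
CropE regrets: 30, 20, 100, 20 → max 100
CropA regrets: 10, 60, 0, 80 → max 80
CropF regrets: 0, 10, 20, 40 → max 40
CropB regrets: 100, 60, 40, 30 → max 100
Smallest max regret = 40 → CropF.

CropF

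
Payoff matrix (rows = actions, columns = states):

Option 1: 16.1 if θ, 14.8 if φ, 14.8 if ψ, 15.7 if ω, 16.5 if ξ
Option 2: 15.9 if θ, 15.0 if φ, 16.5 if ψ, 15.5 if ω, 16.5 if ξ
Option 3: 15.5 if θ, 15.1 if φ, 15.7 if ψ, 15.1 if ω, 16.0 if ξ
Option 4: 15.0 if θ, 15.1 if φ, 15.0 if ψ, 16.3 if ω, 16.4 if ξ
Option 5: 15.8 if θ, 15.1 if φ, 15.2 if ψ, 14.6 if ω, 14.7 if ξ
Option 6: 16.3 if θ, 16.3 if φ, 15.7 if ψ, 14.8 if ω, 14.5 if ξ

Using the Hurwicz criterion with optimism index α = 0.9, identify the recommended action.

Option 1: 0.9·16.5 + 0.1·14.8 = 16.33
Option 2: 0.9·16.5 + 0.1·15.0 = 16.35
Option 3: 0.9·16.0 + 0.1·15.1 = 15.91
Option 4: 0.9·16.4 + 0.1·15.0 = 16.26
Option 5: 0.9·15.8 + 0.1·14.6 = 15.68
Option 6: 0.9·16.3 + 0.1·14.5 = 16.12
Highest Hurwicz score = 16.35 → Option 2.

Option 2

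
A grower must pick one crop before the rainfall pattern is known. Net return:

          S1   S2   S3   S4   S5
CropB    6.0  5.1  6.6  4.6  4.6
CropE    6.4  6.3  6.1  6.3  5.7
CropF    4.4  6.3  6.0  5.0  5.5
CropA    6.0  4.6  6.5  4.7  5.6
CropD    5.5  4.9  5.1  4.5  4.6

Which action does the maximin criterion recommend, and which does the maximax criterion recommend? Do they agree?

Row minima: CropB=4.6, CropE=5.7, CropF=4.4, CropA=4.6, CropD=4.5
Best worst-case = 5.7 → CropE.
Row maxima: CropB=6.6, CropE=6.4, CropF=6.3, CropA=6.5, CropD=5.5
Best best-case = 6.6 → CropB.

maximin → CropE; maximax → CropB (disagree)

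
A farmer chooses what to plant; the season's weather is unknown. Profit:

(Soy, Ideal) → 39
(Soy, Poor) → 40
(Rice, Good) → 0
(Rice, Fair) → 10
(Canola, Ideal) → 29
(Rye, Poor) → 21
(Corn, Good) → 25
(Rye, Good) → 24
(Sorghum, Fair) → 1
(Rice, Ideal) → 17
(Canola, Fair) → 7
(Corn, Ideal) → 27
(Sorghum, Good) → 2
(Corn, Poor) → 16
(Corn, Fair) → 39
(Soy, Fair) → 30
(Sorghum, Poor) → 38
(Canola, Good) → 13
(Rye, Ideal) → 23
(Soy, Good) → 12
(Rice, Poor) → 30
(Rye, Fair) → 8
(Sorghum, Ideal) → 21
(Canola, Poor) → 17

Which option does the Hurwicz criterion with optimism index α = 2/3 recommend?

Rice: 2/3·30 + 1/3·0 = 20
Rye: 2/3·24 + 1/3·8 = 56/3
Sorghum: 2/3·38 + 1/3·1 = 77/3
Corn: 2/3·39 + 1/3·16 = 94/3
Canola: 2/3·29 + 1/3·7 = 65/3
Soy: 2/3·40 + 1/3·12 = 92/3
Highest Hurwicz score = 94/3 → Corn.

Corn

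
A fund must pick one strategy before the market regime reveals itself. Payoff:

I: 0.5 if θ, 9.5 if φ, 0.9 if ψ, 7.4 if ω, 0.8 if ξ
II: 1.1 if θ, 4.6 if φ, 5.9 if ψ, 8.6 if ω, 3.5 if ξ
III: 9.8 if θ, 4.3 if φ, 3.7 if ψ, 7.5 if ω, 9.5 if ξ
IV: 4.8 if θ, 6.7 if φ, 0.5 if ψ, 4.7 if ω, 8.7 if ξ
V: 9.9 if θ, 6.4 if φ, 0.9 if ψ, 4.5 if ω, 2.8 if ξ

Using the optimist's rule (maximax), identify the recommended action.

Row maxima: I=9.5, II=8.6, III=9.8, IV=8.7, V=9.9
Best best-case = 9.9 → V.

V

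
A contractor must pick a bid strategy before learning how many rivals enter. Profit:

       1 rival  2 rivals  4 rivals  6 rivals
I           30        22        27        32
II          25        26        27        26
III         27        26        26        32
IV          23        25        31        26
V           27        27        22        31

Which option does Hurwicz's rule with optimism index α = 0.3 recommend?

I: 0.3·32 + 0.7·22 = 25
II: 0.3·27 + 0.7·25 = 25.6
III: 0.3·32 + 0.7·26 = 27.8
IV: 0.3·31 + 0.7·23 = 25.4
V: 0.3·31 + 0.7·22 = 24.7
Highest Hurwicz score = 27.8 → III.

III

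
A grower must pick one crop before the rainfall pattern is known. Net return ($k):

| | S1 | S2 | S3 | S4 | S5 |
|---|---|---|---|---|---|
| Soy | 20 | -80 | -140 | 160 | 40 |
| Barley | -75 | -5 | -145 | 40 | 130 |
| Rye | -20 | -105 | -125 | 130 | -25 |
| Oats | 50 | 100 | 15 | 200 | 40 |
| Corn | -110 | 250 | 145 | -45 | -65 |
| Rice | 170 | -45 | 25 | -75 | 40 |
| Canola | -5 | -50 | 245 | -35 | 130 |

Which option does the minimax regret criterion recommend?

Oats

Column bests: S1=170, S2=250, S3=245, S4=200, S5=130.
Soy regrets: 150, 330, 385, 40, 90 → max 385
Barley regrets: 245, 255, 390, 160, 0 → max 390
Rye regrets: 190, 355, 370, 70, 155 → max 370
Oats regrets: 120, 150, 230, 0, 90 → max 230
Corn regrets: 280, 0, 100, 245, 195 → max 280
Rice regrets: 0, 295, 220, 275, 90 → max 295
Canola regrets: 175, 300, 0, 235, 0 → max 300
Smallest max regret = 230 → Oats.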